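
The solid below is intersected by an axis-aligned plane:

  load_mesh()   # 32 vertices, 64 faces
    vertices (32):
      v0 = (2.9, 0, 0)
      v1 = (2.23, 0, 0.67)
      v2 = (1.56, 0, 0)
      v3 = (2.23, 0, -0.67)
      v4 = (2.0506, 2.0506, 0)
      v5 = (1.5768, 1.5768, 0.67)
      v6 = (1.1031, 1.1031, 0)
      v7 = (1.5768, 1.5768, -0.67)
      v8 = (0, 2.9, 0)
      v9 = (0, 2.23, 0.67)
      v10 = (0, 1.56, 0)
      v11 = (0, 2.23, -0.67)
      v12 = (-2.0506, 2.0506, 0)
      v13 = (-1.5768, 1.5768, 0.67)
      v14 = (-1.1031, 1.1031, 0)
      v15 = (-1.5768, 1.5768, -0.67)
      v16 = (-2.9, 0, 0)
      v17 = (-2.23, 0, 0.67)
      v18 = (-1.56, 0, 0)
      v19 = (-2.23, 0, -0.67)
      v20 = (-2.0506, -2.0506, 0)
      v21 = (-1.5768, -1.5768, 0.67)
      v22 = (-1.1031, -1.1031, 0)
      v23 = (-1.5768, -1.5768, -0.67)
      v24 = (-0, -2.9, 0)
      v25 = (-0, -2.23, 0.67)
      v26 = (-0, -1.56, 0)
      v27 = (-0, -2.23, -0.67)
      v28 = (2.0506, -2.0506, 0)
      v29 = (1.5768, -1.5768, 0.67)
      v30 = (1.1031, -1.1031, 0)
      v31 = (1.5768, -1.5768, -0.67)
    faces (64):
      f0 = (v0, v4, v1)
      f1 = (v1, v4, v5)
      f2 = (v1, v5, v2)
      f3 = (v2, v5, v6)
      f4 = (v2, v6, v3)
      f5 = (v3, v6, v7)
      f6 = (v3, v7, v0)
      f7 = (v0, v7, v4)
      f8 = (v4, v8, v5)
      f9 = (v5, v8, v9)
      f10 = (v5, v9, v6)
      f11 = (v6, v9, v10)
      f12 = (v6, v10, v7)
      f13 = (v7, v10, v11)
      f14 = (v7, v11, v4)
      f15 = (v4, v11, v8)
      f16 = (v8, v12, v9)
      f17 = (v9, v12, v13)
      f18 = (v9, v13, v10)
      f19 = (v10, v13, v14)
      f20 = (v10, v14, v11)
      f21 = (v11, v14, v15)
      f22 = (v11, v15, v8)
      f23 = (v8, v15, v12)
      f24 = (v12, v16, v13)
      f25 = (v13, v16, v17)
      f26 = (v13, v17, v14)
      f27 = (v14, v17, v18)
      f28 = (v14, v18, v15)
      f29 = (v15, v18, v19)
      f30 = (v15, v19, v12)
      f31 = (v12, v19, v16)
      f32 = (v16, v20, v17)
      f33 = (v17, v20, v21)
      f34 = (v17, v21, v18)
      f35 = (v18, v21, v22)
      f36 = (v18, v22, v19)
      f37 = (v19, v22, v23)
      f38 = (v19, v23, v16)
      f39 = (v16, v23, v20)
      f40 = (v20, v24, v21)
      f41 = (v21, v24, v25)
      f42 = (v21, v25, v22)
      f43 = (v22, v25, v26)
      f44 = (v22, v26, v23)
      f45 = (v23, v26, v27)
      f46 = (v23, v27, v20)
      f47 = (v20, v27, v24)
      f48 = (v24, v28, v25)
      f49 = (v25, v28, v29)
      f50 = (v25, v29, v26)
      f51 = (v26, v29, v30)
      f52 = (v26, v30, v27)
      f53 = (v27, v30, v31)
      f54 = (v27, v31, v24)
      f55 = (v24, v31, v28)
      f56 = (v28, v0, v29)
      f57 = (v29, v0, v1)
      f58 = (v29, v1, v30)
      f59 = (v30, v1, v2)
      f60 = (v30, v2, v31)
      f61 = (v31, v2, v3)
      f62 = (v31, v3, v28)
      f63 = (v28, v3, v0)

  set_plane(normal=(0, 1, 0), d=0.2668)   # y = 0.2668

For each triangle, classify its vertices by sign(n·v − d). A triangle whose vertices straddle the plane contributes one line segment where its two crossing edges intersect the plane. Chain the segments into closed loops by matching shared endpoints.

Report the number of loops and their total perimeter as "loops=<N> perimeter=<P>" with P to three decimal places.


Straddling triangles (16 of 64):
  (v0,v4,v1) [-+-] → (2.78949, 0.2668, 0)–(2.20666, 0.2668, 0.582827)  len=0.8242
  (v1,v4,v5) [-++] → (2.20666, 0.2668, 0.582827)–(2.11948, 0.2668, 0.67)  len=0.1233
  (v1,v5,v2) [-+-] → (2.11948, 0.2668, 0.67)–(1.56284, 0.2668, 0.113366)  len=0.7872
  (v2,v5,v6) [-++] → (1.56284, 0.2668, 0.113366)–(1.44949, 0.2668, 0)  len=0.1603
  (v2,v6,v3) [-+-] → (1.44949, 0.2668, 0)–(1.95744, 0.2668, -0.507951)  len=0.7184
  (v3,v6,v7) [-++] → (1.95744, 0.2668, -0.507951)–(2.11948, 0.2668, -0.67)  len=0.2292
  (v3,v7,v0) [-+-] → (2.11948, 0.2668, -0.67)–(2.67611, 0.2668, -0.113366)  len=0.7872
  (v0,v7,v4) [-++] → (2.67611, 0.2668, -0.113366)–(2.78949, 0.2668, 0)  len=0.1603
  (v12,v16,v13) [+-+] → (-2.78949, 0.2668, 0)–(-2.67611, 0.2668, 0.113366)  len=0.1603
  (v13,v16,v17) [+--] → (-2.67611, 0.2668, 0.113366)–(-2.11948, 0.2668, 0.67)  len=0.7872
  (v13,v17,v14) [+-+] → (-2.11948, 0.2668, 0.67)–(-1.95744, 0.2668, 0.507951)  len=0.2292
  (v14,v17,v18) [+--] → (-1.95744, 0.2668, 0.507951)–(-1.44949, 0.2668, 0)  len=0.7184
  (v14,v18,v15) [+-+] → (-1.44949, 0.2668, 0)–(-1.56284, 0.2668, -0.113366)  len=0.1603
  (v15,v18,v19) [+--] → (-1.56284, 0.2668, -0.113366)–(-2.11948, 0.2668, -0.67)  len=0.7872
  (v15,v19,v12) [+-+] → (-2.11948, 0.2668, -0.67)–(-2.20666, 0.2668, -0.582827)  len=0.1233
  (v12,v19,v16) [+--] → (-2.20666, 0.2668, -0.582827)–(-2.78949, 0.2668, 0)  len=0.8242

Chained into 2 loop(s):
  loop 1: 8 segments, perimeter = 3.7901
  loop 2: 8 segments, perimeter = 3.7901
Total perimeter = 7.580

loops=2 perimeter=7.580


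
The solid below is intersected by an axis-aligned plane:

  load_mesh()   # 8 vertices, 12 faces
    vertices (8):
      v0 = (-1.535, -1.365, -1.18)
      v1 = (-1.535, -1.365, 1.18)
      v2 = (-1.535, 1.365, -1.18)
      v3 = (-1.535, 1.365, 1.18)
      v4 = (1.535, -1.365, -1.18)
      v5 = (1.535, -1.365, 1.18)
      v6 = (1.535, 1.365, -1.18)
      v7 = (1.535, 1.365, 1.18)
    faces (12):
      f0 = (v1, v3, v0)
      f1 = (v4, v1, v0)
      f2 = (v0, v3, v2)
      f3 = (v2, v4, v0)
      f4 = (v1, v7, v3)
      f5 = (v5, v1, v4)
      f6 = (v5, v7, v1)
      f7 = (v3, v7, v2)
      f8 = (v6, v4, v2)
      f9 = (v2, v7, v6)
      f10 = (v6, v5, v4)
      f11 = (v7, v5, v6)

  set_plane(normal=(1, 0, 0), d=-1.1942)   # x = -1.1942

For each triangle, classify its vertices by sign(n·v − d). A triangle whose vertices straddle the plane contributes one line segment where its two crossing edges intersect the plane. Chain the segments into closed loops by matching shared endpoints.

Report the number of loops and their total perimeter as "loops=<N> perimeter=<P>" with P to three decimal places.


Straddling triangles (8 of 12):
  (v4,v1,v0) [+--] → (-1.1942, -1.365, 0.918017)–(-1.1942, -1.365, -1.18)  len=2.0980
  (v2,v4,v0) [-+-] → (-1.1942, 1.06194, -1.18)–(-1.1942, -1.365, -1.18)  len=2.4269
  (v1,v7,v3) [-+-] → (-1.1942, -1.06194, 1.18)–(-1.1942, 1.365, 1.18)  len=2.4269
  (v5,v1,v4) [+-+] → (-1.1942, -1.365, 1.18)–(-1.1942, -1.365, 0.918017)  len=0.2620
  (v5,v7,v1) [++-] → (-1.1942, -1.06194, 1.18)–(-1.1942, -1.365, 1.18)  len=0.3031
  (v3,v7,v2) [-+-] → (-1.1942, 1.365, 1.18)–(-1.1942, 1.365, -0.918017)  len=2.0980
  (v6,v4,v2) [++-] → (-1.1942, 1.06194, -1.18)–(-1.1942, 1.365, -1.18)  len=0.3031
  (v2,v7,v6) [-++] → (-1.1942, 1.365, -0.918017)–(-1.1942, 1.365, -1.18)  len=0.2620

Chained into 1 loop(s):
  loop 1: 8 segments, perimeter = 10.1800
Total perimeter = 10.180

loops=1 perimeter=10.180


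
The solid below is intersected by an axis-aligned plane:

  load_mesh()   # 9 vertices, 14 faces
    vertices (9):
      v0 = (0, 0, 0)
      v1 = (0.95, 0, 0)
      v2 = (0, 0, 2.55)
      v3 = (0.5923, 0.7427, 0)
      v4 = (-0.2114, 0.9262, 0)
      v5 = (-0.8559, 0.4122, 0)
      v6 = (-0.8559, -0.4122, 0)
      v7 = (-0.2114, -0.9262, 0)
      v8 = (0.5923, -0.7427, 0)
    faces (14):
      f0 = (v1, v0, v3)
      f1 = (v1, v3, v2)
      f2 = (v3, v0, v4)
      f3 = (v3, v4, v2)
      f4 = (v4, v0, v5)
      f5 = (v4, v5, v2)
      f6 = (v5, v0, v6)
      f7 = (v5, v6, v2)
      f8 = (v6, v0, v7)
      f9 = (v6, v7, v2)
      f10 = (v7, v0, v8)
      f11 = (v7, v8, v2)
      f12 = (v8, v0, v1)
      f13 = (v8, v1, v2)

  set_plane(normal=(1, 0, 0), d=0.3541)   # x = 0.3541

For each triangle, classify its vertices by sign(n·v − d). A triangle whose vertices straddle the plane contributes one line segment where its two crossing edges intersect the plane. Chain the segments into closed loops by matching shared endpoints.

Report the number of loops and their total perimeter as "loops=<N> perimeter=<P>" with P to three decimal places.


loops=1 perimeter=5.215

Straddling triangles (8 of 14):
  (v1,v0,v3) [+-+] → (0.3541, 0, 0)–(0.3541, 0.444015, 0)  len=0.4440
  (v1,v3,v2) [++-] → (0.3541, 0.444015, 1.02551)–(0.3541, 0, 1.59952)  len=0.7257
  (v3,v0,v4) [+--] → (0.3541, 0.444015, 0)–(0.3541, 0.797086, 0)  len=0.3531
  (v3,v4,v2) [+--] → (0.3541, 0.797086, 0)–(0.3541, 0.444015, 1.02551)  len=1.0846
  (v7,v0,v8) [--+] → (0.3541, -0.444015, 0)–(0.3541, -0.797086, 0)  len=0.3531
  (v7,v8,v2) [-+-] → (0.3541, -0.797086, 0)–(0.3541, -0.444015, 1.02551)  len=1.0846
  (v8,v0,v1) [+-+] → (0.3541, -0.444015, 0)–(0.3541, 0, 0)  len=0.4440
  (v8,v1,v2) [++-] → (0.3541, 0, 1.59952)–(0.3541, -0.444015, 1.02551)  len=0.7257

Chained into 1 loop(s):
  loop 1: 8 segments, perimeter = 5.2147
Total perimeter = 5.215


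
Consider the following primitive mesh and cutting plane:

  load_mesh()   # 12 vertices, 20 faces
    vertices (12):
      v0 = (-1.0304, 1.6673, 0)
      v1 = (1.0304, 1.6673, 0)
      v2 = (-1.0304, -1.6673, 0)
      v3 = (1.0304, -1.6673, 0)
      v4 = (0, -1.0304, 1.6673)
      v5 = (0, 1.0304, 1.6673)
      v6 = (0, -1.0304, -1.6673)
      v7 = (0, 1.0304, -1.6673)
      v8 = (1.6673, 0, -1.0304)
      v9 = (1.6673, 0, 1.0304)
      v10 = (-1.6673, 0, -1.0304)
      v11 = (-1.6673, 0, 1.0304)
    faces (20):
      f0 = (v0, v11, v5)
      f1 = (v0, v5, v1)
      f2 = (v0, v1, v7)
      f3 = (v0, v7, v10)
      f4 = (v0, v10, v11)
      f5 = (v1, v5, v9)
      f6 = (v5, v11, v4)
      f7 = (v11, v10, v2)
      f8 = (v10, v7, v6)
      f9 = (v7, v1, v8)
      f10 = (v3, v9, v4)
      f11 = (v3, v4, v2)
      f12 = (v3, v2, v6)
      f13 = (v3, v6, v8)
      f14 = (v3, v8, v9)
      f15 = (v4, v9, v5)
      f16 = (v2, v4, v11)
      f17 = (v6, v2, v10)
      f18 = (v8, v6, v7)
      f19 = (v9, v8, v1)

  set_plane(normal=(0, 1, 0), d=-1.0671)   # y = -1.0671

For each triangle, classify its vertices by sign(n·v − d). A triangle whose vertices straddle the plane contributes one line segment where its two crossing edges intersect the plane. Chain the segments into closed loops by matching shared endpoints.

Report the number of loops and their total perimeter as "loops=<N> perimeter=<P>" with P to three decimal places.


Straddling triangles (8 of 20):
  (v11,v10,v2) [++-] → (-1.25967, -1.0671, -0.370927)–(-1.25967, -1.0671, 0.370927)  len=0.7419
  (v3,v9,v4) [-++] → (1.25967, -1.0671, 0.370927)–(0.0593746, -1.0671, 1.57123)  len=1.6975
  (v3,v4,v2) [-+-] → (0.0593746, -1.0671, 1.57123)–(-0.0593746, -1.0671, 1.57123)  len=0.1187
  (v3,v2,v6) [--+] → (-0.0593746, -1.0671, -1.57123)–(0.0593746, -1.0671, -1.57123)  len=0.1187
  (v3,v6,v8) [-++] → (0.0593746, -1.0671, -1.57123)–(1.25967, -1.0671, -0.370927)  len=1.6975
  (v3,v8,v9) [-++] → (1.25967, -1.0671, -0.370927)–(1.25967, -1.0671, 0.370927)  len=0.7419
  (v2,v4,v11) [-++] → (-0.0593746, -1.0671, 1.57123)–(-1.25967, -1.0671, 0.370927)  len=1.6975
  (v6,v2,v10) [+-+] → (-0.0593746, -1.0671, -1.57123)–(-1.25967, -1.0671, -0.370927)  len=1.6975

Chained into 1 loop(s):
  loop 1: 8 segments, perimeter = 8.5111
Total perimeter = 8.511

loops=1 perimeter=8.511


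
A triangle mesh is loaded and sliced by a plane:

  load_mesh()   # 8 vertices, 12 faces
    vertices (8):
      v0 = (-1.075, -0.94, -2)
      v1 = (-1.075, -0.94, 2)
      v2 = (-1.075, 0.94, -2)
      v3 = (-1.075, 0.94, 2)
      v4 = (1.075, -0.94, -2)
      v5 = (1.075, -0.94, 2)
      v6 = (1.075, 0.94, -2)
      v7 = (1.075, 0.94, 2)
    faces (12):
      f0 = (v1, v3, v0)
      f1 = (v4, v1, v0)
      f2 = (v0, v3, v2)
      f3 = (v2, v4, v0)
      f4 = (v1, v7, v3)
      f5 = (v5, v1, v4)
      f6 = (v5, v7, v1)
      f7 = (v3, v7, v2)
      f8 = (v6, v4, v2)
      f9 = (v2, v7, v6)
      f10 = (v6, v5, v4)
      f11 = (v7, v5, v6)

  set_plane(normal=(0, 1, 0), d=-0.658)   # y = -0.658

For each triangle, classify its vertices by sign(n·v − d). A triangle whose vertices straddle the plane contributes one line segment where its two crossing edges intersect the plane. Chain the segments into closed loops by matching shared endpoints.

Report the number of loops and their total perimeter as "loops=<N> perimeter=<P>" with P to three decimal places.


Straddling triangles (8 of 12):
  (v1,v3,v0) [-+-] → (-1.075, -0.658, 2)–(-1.075, -0.658, -1.4)  len=3.4000
  (v0,v3,v2) [-++] → (-1.075, -0.658, -1.4)–(-1.075, -0.658, -2)  len=0.6000
  (v2,v4,v0) [+--] → (0.7525, -0.658, -2)–(-1.075, -0.658, -2)  len=1.8275
  (v1,v7,v3) [-++] → (-0.7525, -0.658, 2)–(-1.075, -0.658, 2)  len=0.3225
  (v5,v7,v1) [-+-] → (1.075, -0.658, 2)–(-0.7525, -0.658, 2)  len=1.8275
  (v6,v4,v2) [+-+] → (1.075, -0.658, -2)–(0.7525, -0.658, -2)  len=0.3225
  (v6,v5,v4) [+--] → (1.075, -0.658, 1.4)–(1.075, -0.658, -2)  len=3.4000
  (v7,v5,v6) [+-+] → (1.075, -0.658, 2)–(1.075, -0.658, 1.4)  len=0.6000

Chained into 1 loop(s):
  loop 1: 8 segments, perimeter = 12.3000
Total perimeter = 12.300

loops=1 perimeter=12.300


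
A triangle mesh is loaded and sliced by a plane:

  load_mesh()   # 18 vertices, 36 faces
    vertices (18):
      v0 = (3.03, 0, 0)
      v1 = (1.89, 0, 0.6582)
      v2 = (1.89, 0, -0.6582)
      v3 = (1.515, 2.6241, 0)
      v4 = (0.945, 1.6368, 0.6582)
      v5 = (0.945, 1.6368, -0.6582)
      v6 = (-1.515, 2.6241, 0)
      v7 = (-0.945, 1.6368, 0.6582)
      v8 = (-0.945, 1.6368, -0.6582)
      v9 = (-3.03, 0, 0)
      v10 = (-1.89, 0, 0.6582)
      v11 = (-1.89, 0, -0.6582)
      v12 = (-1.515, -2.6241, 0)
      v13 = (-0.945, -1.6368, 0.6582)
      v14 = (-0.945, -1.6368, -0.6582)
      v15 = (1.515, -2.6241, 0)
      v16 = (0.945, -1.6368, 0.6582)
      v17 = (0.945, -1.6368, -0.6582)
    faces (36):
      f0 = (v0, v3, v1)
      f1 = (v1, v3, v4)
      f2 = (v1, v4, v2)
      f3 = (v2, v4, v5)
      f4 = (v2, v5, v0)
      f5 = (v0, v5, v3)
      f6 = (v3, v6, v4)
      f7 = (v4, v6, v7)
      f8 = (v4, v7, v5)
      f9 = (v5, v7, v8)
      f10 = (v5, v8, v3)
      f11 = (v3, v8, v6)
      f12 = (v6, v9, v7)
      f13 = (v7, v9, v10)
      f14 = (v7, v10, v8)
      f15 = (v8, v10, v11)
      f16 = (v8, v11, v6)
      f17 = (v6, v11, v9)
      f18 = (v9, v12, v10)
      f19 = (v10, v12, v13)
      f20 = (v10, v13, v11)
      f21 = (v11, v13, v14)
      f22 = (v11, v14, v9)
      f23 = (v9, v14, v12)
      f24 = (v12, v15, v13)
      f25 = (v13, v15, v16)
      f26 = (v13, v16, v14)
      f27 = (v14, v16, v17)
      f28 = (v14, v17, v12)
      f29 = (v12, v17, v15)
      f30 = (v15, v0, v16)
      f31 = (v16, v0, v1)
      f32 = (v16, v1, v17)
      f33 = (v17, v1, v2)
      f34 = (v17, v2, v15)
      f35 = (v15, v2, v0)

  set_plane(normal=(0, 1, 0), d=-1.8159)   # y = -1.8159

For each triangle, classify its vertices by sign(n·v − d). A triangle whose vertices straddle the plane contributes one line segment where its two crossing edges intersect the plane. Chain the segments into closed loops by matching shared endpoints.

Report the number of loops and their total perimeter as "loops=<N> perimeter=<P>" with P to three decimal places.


loops=1 perimeter=8.504

Straddling triangles (10 of 36):
  (v9,v12,v10) [+-+] → (-1.98161, -1.8159, 0)–(-1.6305, -1.8159, 0.20272)  len=0.4054
  (v10,v12,v13) [+-+] → (-1.6305, -1.8159, 0.20272)–(-1.0484, -1.8159, 0.5388)  len=0.6722
  (v9,v14,v12) [++-] → (-1.0484, -1.8159, -0.5388)–(-1.98161, -1.8159, 0)  len=1.0776
  (v12,v15,v13) [--+] → (-0.498747, -1.8159, 0.5388)–(-1.0484, -1.8159, 0.5388)  len=0.5497
  (v13,v15,v16) [+-+] → (-0.498747, -1.8159, 0.5388)–(1.0484, -1.8159, 0.5388)  len=1.5471
  (v14,v17,v12) [++-] → (0.498747, -1.8159, -0.5388)–(-1.0484, -1.8159, -0.5388)  len=1.5471
  (v12,v17,v15) [-+-] → (0.498747, -1.8159, -0.5388)–(1.0484, -1.8159, -0.5388)  len=0.5497
  (v15,v0,v16) [-++] → (1.98161, -1.8159, 0)–(1.0484, -1.8159, 0.5388)  len=1.0776
  (v17,v2,v15) [++-] → (1.6305, -1.8159, -0.20272)–(1.0484, -1.8159, -0.5388)  len=0.6722
  (v15,v2,v0) [-++] → (1.6305, -1.8159, -0.20272)–(1.98161, -1.8159, 0)  len=0.4054

Chained into 1 loop(s):
  loop 1: 10 segments, perimeter = 8.5039
Total perimeter = 8.504


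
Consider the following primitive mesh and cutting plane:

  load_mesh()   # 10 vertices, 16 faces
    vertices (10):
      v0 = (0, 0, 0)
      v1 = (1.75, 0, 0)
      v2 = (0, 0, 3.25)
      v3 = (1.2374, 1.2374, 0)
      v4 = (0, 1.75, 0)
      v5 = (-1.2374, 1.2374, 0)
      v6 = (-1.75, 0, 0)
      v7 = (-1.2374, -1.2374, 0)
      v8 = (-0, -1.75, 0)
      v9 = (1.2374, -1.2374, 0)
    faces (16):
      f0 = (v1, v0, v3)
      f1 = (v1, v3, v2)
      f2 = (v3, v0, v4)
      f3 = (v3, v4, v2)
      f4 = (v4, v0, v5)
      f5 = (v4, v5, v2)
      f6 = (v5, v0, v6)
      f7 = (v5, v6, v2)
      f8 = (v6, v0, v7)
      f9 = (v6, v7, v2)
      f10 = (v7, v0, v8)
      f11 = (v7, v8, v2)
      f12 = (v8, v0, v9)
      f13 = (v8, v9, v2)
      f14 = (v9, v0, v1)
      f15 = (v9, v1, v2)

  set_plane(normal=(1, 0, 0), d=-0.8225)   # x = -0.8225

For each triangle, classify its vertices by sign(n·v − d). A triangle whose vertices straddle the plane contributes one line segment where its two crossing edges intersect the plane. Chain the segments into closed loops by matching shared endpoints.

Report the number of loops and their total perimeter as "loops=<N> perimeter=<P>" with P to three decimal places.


loops=1 perimeter=7.369

Straddling triangles (8 of 16):
  (v4,v0,v5) [++-] → (-0.8225, 0.8225, 0)–(-0.8225, 1.40927, 0)  len=0.5868
  (v4,v5,v2) [+-+] → (-0.8225, 1.40927, 0)–(-0.8225, 0.8225, 1.08972)  len=1.2377
  (v5,v0,v6) [-+-] → (-0.8225, 0.8225, 0)–(-0.8225, 0, 0)  len=0.8225
  (v5,v6,v2) [--+] → (-0.8225, 0, 1.7225)–(-0.8225, 0.8225, 1.08972)  len=1.0377
  (v6,v0,v7) [-+-] → (-0.8225, 0, 0)–(-0.8225, -0.8225, 0)  len=0.8225
  (v6,v7,v2) [--+] → (-0.8225, -0.8225, 1.08972)–(-0.8225, 0, 1.7225)  len=1.0377
  (v7,v0,v8) [-++] → (-0.8225, -0.8225, 0)–(-0.8225, -1.40927, 0)  len=0.5868
  (v7,v8,v2) [-++] → (-0.8225, -1.40927, 0)–(-0.8225, -0.8225, 1.08972)  len=1.2377

Chained into 1 loop(s):
  loop 1: 8 segments, perimeter = 7.3694
Total perimeter = 7.369


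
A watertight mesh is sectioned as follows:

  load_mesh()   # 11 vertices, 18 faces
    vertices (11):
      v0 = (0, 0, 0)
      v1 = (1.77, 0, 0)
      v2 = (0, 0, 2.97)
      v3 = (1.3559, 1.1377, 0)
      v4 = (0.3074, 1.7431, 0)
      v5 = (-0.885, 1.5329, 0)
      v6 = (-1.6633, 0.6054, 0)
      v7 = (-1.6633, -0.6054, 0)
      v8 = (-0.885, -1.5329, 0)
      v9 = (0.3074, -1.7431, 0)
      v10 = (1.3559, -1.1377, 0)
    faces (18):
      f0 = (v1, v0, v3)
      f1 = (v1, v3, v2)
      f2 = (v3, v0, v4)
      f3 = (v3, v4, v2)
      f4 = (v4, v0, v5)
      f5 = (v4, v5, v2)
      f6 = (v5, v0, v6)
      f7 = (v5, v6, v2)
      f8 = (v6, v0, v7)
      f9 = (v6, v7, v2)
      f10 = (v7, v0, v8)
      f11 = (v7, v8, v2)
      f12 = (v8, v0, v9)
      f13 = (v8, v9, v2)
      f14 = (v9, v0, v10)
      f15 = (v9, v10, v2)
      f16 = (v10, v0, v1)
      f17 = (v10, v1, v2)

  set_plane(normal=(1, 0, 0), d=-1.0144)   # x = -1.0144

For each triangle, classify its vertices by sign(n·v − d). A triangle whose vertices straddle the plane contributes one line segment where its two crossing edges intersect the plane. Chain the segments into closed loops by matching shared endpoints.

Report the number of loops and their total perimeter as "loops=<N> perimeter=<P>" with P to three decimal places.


loops=1 perimeter=6.569

Straddling triangles (6 of 18):
  (v5,v0,v6) [++-] → (-1.0144, 0.369216, 0)–(-1.0144, 1.37869, 0)  len=1.0095
  (v5,v6,v2) [+-+] → (-1.0144, 1.37869, 0)–(-1.0144, 0.369216, 1.15868)  len=1.5367
  (v6,v0,v7) [-+-] → (-1.0144, 0.369216, 0)–(-1.0144, -0.369216, 0)  len=0.7384
  (v6,v7,v2) [--+] → (-1.0144, -0.369216, 1.15868)–(-1.0144, 0.369216, 1.15868)  len=0.7384
  (v7,v0,v8) [-++] → (-1.0144, -0.369216, 0)–(-1.0144, -1.37869, 0)  len=1.0095
  (v7,v8,v2) [-++] → (-1.0144, -1.37869, 0)–(-1.0144, -0.369216, 1.15868)  len=1.5367

Chained into 1 loop(s):
  loop 1: 6 segments, perimeter = 6.5693
Total perimeter = 6.569


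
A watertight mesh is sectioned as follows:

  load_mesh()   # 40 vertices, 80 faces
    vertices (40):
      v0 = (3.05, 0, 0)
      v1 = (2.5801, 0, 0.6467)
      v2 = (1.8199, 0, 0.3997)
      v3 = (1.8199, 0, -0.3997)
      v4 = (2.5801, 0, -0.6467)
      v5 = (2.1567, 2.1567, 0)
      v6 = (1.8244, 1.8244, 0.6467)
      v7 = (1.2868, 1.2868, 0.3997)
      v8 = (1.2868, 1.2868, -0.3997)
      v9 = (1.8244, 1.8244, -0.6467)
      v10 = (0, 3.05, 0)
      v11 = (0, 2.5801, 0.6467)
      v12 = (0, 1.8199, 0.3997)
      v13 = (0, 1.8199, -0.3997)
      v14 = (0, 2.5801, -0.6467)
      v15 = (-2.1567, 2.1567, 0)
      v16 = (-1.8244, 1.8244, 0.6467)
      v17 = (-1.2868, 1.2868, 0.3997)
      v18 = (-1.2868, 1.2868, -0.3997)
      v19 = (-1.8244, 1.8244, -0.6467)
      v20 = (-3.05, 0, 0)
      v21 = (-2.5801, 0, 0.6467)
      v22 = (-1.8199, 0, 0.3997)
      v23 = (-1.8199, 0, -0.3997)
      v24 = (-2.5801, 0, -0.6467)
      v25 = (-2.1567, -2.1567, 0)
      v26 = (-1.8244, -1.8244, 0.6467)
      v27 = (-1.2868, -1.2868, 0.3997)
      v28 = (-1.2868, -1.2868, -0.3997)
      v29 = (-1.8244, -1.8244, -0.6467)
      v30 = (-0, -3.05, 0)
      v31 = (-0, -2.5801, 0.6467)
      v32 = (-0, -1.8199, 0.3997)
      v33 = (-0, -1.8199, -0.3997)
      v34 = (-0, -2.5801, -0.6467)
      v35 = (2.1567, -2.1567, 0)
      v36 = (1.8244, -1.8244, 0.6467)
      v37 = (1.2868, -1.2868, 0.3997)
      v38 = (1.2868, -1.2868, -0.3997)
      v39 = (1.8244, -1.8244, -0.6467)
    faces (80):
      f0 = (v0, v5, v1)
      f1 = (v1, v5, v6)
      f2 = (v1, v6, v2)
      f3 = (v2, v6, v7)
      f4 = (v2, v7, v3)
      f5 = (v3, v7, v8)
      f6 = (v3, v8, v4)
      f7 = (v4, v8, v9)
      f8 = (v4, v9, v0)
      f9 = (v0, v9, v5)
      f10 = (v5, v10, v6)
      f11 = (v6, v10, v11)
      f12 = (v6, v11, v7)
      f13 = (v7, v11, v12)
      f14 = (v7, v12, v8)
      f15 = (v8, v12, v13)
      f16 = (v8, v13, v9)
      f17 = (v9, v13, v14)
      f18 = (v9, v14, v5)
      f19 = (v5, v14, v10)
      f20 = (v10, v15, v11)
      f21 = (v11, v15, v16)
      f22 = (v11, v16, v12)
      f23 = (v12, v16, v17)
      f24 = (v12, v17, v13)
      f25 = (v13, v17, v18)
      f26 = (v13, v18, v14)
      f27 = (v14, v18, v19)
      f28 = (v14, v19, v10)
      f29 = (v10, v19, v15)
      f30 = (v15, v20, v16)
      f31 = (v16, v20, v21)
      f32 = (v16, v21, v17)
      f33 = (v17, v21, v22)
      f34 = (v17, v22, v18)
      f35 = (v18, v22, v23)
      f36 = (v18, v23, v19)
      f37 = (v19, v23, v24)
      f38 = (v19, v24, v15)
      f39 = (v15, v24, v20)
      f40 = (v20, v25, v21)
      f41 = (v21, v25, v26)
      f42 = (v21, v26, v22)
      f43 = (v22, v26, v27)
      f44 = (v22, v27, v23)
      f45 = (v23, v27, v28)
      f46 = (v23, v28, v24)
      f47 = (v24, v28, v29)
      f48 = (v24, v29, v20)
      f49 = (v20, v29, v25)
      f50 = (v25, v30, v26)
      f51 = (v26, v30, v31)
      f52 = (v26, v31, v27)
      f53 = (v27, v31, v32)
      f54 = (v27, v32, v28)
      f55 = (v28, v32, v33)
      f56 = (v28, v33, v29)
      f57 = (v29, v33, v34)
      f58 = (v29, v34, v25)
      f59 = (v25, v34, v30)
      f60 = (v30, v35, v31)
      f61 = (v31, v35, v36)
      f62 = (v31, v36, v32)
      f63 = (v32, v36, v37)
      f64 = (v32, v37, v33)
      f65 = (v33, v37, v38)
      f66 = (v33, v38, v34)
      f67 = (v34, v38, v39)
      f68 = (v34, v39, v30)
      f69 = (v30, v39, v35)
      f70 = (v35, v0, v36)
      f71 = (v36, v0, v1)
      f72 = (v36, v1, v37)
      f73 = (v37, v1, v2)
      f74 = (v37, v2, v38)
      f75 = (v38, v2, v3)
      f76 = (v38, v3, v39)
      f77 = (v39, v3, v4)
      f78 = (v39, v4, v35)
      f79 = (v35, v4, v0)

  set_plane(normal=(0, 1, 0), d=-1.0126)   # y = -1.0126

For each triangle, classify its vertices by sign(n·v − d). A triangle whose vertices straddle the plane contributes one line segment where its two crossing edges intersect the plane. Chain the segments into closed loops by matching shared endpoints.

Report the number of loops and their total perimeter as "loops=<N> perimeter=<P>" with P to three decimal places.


loops=2 perimeter=7.994

Straddling triangles (20 of 80):
  (v20,v25,v21) [+-+] → (-2.63058, -1.0126, 0)–(-2.38131, -1.0126, 0.343066)  len=0.4241
  (v21,v25,v26) [+--] → (-2.38131, -1.0126, 0.343066)–(-2.16066, -1.0126, 0.6467)  len=0.3753
  (v21,v26,v22) [+-+] → (-2.16066, -1.0126, 0.6467)–(-1.8224, -1.0126, 0.536793)  len=0.3557
  (v22,v26,v27) [+--] → (-1.8224, -1.0126, 0.536793)–(-1.4004, -1.0126, 0.3997)  len=0.4437
  (v22,v27,v23) [+-+] → (-1.4004, -1.0126, 0.3997)–(-1.4004, -1.0126, 0.229358)  len=0.1703
  (v23,v27,v28) [+--] → (-1.4004, -1.0126, 0.229358)–(-1.4004, -1.0126, -0.3997)  len=0.6291
  (v23,v28,v24) [+-+] → (-1.4004, -1.0126, -0.3997)–(-1.56239, -1.0126, -0.452332)  len=0.1703
  (v24,v28,v29) [+--] → (-1.56239, -1.0126, -0.452332)–(-2.16066, -1.0126, -0.6467)  len=0.6291
  (v24,v29,v20) [+-+] → (-2.16066, -1.0126, -0.6467)–(-2.36975, -1.0126, -0.358939)  len=0.3557
  (v20,v29,v25) [+--] → (-2.36975, -1.0126, -0.358939)–(-2.63058, -1.0126, 0)  len=0.4437
  (v35,v0,v36) [-+-] → (2.63058, -1.0126, 0)–(2.36975, -1.0126, 0.358939)  len=0.4437
  (v36,v0,v1) [-++] → (2.36975, -1.0126, 0.358939)–(2.16066, -1.0126, 0.6467)  len=0.3557
  (v36,v1,v37) [-+-] → (2.16066, -1.0126, 0.6467)–(1.56239, -1.0126, 0.452332)  len=0.6291
  (v37,v1,v2) [-++] → (1.56239, -1.0126, 0.452332)–(1.4004, -1.0126, 0.3997)  len=0.1703
  (v37,v2,v38) [-+-] → (1.4004, -1.0126, 0.3997)–(1.4004, -1.0126, -0.229358)  len=0.6291
  (v38,v2,v3) [-++] → (1.4004, -1.0126, -0.229358)–(1.4004, -1.0126, -0.3997)  len=0.1703
  (v38,v3,v39) [-+-] → (1.4004, -1.0126, -0.3997)–(1.8224, -1.0126, -0.536793)  len=0.4437
  (v39,v3,v4) [-++] → (1.8224, -1.0126, -0.536793)–(2.16066, -1.0126, -0.6467)  len=0.3557
  (v39,v4,v35) [-+-] → (2.16066, -1.0126, -0.6467)–(2.38131, -1.0126, -0.343066)  len=0.3753
  (v35,v4,v0) [-++] → (2.38131, -1.0126, -0.343066)–(2.63058, -1.0126, 0)  len=0.4241

Chained into 2 loop(s):
  loop 1: 10 segments, perimeter = 3.9970
  loop 2: 10 segments, perimeter = 3.9970
Total perimeter = 7.994


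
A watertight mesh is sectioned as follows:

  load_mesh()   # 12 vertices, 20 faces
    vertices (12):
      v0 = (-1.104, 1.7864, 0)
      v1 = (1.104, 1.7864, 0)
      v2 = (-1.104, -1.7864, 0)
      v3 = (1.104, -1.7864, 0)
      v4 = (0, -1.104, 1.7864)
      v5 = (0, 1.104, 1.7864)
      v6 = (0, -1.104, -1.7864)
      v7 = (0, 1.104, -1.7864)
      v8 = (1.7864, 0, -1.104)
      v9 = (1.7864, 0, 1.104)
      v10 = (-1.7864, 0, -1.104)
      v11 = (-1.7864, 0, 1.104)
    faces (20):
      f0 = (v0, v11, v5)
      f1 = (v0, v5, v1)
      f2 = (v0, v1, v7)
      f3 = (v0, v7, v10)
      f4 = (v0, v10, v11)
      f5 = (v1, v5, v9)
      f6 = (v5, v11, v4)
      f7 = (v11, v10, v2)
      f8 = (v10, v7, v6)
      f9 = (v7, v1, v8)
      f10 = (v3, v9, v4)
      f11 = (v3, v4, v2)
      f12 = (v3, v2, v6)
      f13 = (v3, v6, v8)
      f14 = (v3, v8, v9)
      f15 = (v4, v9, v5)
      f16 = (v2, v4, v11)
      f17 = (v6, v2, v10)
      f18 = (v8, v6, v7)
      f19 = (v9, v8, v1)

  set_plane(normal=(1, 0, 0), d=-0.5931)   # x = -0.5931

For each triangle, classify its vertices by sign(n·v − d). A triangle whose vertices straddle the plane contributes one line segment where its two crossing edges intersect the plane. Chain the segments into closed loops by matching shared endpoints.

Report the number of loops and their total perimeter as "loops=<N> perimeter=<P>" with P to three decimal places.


loops=1 perimeter=10.637

Straddling triangles (10 of 20):
  (v0,v11,v5) [--+] → (-0.5931, 0.737463, 1.55984)–(-0.5931, 1.4706, 0.826695)  len=1.0368
  (v0,v5,v1) [-++] → (-0.5931, 1.4706, 0.826695)–(-0.5931, 1.7864, 0)  len=0.8850
  (v0,v1,v7) [-++] → (-0.5931, 1.7864, 0)–(-0.5931, 1.4706, -0.826695)  len=0.8850
  (v0,v7,v10) [-+-] → (-0.5931, 1.4706, -0.826695)–(-0.5931, 0.737463, -1.55984)  len=1.0368
  (v5,v11,v4) [+-+] → (-0.5931, 0.737463, 1.55984)–(-0.5931, -0.737463, 1.55984)  len=1.4749
  (v10,v7,v6) [-++] → (-0.5931, 0.737463, -1.55984)–(-0.5931, -0.737463, -1.55984)  len=1.4749
  (v3,v4,v2) [++-] → (-0.5931, -1.4706, 0.826695)–(-0.5931, -1.7864, 0)  len=0.8850
  (v3,v2,v6) [+-+] → (-0.5931, -1.7864, 0)–(-0.5931, -1.4706, -0.826695)  len=0.8850
  (v2,v4,v11) [-+-] → (-0.5931, -1.4706, 0.826695)–(-0.5931, -0.737463, 1.55984)  len=1.0368
  (v6,v2,v10) [+--] → (-0.5931, -1.4706, -0.826695)–(-0.5931, -0.737463, -1.55984)  len=1.0368

Chained into 1 loop(s):
  loop 1: 10 segments, perimeter = 10.6370
Total perimeter = 10.637


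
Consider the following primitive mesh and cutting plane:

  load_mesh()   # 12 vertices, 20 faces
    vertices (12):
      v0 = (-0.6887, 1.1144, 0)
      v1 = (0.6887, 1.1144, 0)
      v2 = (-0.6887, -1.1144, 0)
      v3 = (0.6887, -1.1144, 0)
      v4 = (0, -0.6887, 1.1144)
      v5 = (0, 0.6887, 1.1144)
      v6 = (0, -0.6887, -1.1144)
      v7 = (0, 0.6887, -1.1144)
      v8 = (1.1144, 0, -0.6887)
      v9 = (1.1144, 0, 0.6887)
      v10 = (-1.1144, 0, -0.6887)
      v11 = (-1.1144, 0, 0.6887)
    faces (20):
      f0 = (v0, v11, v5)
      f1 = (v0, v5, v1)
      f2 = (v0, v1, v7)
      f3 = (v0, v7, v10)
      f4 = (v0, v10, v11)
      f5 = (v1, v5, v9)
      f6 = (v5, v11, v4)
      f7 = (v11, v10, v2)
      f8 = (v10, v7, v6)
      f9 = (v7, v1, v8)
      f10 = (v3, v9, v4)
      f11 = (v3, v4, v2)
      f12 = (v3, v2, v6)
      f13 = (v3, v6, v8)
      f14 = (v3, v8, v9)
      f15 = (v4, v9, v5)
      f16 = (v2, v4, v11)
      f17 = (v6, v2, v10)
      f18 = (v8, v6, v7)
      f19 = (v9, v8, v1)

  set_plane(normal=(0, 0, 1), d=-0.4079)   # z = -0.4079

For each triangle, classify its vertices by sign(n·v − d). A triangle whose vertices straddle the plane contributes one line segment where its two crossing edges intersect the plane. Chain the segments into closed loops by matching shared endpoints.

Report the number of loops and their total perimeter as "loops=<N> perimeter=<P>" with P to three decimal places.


loops=1 perimeter=6.544

Straddling triangles (10 of 20):
  (v0,v1,v7) [++-] → (0.436618, 0.958582, -0.4079)–(-0.436618, 0.958582, -0.4079)  len=0.8732
  (v0,v7,v10) [+--] → (-0.436618, 0.958582, -0.4079)–(-0.940832, 0.454368, -0.4079)  len=0.7131
  (v0,v10,v11) [+-+] → (-0.940832, 0.454368, -0.4079)–(-1.1144, 0, -0.4079)  len=0.4864
  (v11,v10,v2) [+-+] → (-1.1144, 0, -0.4079)–(-0.940832, -0.454368, -0.4079)  len=0.4864
  (v7,v1,v8) [-+-] → (0.436618, 0.958582, -0.4079)–(0.940832, 0.454368, -0.4079)  len=0.7131
  (v3,v2,v6) [++-] → (-0.436618, -0.958582, -0.4079)–(0.436618, -0.958582, -0.4079)  len=0.8732
  (v3,v6,v8) [+--] → (0.436618, -0.958582, -0.4079)–(0.940832, -0.454368, -0.4079)  len=0.7131
  (v3,v8,v9) [+-+] → (0.940832, -0.454368, -0.4079)–(1.1144, 0, -0.4079)  len=0.4864
  (v6,v2,v10) [-+-] → (-0.436618, -0.958582, -0.4079)–(-0.940832, -0.454368, -0.4079)  len=0.7131
  (v9,v8,v1) [+-+] → (1.1144, 0, -0.4079)–(0.940832, 0.454368, -0.4079)  len=0.4864

Chained into 1 loop(s):
  loop 1: 10 segments, perimeter = 6.5443
Total perimeter = 6.544


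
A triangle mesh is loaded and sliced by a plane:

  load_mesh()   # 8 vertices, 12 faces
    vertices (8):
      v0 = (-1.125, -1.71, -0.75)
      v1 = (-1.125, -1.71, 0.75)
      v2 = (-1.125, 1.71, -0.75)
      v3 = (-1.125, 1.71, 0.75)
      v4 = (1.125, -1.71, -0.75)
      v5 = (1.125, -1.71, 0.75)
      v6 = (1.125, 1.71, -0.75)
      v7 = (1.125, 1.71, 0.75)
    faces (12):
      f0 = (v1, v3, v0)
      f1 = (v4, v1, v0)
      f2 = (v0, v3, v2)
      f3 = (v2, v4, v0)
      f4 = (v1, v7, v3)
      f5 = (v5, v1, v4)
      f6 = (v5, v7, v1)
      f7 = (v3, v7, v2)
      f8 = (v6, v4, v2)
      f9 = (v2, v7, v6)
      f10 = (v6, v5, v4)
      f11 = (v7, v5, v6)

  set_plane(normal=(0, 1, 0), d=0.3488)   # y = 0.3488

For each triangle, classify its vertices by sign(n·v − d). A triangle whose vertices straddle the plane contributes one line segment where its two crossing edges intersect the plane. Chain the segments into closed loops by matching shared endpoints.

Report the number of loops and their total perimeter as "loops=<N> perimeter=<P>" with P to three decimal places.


Straddling triangles (8 of 12):
  (v1,v3,v0) [-+-] → (-1.125, 0.3488, 0.75)–(-1.125, 0.3488, 0.152982)  len=0.5970
  (v0,v3,v2) [-++] → (-1.125, 0.3488, 0.152982)–(-1.125, 0.3488, -0.75)  len=0.9030
  (v2,v4,v0) [+--] → (-0.229474, 0.3488, -0.75)–(-1.125, 0.3488, -0.75)  len=0.8955
  (v1,v7,v3) [-++] → (0.229474, 0.3488, 0.75)–(-1.125, 0.3488, 0.75)  len=1.3545
  (v5,v7,v1) [-+-] → (1.125, 0.3488, 0.75)–(0.229474, 0.3488, 0.75)  len=0.8955
  (v6,v4,v2) [+-+] → (1.125, 0.3488, -0.75)–(-0.229474, 0.3488, -0.75)  len=1.3545
  (v6,v5,v4) [+--] → (1.125, 0.3488, -0.152982)–(1.125, 0.3488, -0.75)  len=0.5970
  (v7,v5,v6) [+-+] → (1.125, 0.3488, 0.75)–(1.125, 0.3488, -0.152982)  len=0.9030

Chained into 1 loop(s):
  loop 1: 8 segments, perimeter = 7.5000
Total perimeter = 7.500

loops=1 perimeter=7.500


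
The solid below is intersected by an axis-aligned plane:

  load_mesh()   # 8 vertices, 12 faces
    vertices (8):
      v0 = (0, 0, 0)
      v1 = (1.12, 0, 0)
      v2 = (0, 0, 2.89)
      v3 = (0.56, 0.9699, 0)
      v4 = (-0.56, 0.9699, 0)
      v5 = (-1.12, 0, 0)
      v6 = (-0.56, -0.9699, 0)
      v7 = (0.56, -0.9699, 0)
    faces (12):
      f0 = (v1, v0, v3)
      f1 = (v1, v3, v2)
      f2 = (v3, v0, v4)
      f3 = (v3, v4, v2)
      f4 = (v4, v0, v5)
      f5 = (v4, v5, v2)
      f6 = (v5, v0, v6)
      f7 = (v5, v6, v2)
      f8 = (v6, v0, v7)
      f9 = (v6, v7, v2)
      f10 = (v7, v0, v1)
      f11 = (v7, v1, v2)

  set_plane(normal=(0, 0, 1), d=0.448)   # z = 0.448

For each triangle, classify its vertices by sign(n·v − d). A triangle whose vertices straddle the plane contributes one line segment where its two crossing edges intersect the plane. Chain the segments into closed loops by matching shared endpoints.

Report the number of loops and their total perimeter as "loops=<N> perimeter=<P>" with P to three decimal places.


Straddling triangles (6 of 12):
  (v1,v3,v2) [--+] → (0.47319, 0.819549, 0.448)–(0.946381, 0, 0.448)  len=0.9463
  (v3,v4,v2) [--+] → (-0.47319, 0.819549, 0.448)–(0.47319, 0.819549, 0.448)  len=0.9464
  (v4,v5,v2) [--+] → (-0.946381, 0, 0.448)–(-0.47319, 0.819549, 0.448)  len=0.9463
  (v5,v6,v2) [--+] → (-0.47319, -0.819549, 0.448)–(-0.946381, 0, 0.448)  len=0.9463
  (v6,v7,v2) [--+] → (0.47319, -0.819549, 0.448)–(-0.47319, -0.819549, 0.448)  len=0.9464
  (v7,v1,v2) [--+] → (0.946381, 0, 0.448)–(0.47319, -0.819549, 0.448)  len=0.9463

Chained into 1 loop(s):
  loop 1: 6 segments, perimeter = 5.6781
Total perimeter = 5.678

loops=1 perimeter=5.678


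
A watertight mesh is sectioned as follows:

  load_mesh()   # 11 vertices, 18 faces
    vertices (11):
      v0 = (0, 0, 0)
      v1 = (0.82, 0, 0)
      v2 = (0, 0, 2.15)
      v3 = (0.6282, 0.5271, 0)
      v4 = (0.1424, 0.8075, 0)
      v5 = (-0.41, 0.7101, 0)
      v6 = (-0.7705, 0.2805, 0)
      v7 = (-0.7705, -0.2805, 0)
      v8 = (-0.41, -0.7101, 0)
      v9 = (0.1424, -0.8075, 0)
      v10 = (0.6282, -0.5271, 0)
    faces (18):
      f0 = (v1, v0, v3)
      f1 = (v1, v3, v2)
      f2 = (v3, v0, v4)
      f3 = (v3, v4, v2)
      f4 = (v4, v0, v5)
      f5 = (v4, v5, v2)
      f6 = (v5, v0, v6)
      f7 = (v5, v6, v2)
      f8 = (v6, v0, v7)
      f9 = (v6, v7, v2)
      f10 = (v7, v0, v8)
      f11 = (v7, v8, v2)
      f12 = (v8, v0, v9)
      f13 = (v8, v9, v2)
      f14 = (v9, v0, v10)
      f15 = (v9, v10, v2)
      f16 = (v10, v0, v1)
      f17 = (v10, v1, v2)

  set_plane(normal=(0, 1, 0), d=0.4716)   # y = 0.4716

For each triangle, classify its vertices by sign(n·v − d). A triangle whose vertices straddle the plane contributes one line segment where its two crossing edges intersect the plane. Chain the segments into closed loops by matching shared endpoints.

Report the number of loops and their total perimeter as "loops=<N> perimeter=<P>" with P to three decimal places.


loops=1 perimeter=3.515

Straddling triangles (8 of 18):
  (v1,v0,v3) [--+] → (0.562055, 0.4716, 0)–(0.648395, 0.4716, 0)  len=0.0863
  (v1,v3,v2) [-+-] → (0.648395, 0.4716, 0)–(0.562055, 0.4716, 0.22638)  len=0.2423
  (v3,v0,v4) [+-+] → (0.562055, 0.4716, 0)–(0.0831651, 0.4716, 0)  len=0.4789
  (v3,v4,v2) [++-] → (0.0831651, 0.4716, 0.894347)–(0.562055, 0.4716, 0.22638)  len=0.8219
  (v4,v0,v5) [+-+] → (0.0831651, 0.4716, 0)–(-0.272294, 0.4716, 0)  len=0.3555
  (v4,v5,v2) [++-] → (-0.272294, 0.4716, 0.722117)–(0.0831651, 0.4716, 0.894347)  len=0.3950
  (v5,v0,v6) [+--] → (-0.272294, 0.4716, 0)–(-0.610138, 0.4716, 0)  len=0.3378
  (v5,v6,v2) [+--] → (-0.610138, 0.4716, 0)–(-0.272294, 0.4716, 0.722117)  len=0.7972

Chained into 1 loop(s):
  loop 1: 8 segments, perimeter = 3.5149
Total perimeter = 3.515


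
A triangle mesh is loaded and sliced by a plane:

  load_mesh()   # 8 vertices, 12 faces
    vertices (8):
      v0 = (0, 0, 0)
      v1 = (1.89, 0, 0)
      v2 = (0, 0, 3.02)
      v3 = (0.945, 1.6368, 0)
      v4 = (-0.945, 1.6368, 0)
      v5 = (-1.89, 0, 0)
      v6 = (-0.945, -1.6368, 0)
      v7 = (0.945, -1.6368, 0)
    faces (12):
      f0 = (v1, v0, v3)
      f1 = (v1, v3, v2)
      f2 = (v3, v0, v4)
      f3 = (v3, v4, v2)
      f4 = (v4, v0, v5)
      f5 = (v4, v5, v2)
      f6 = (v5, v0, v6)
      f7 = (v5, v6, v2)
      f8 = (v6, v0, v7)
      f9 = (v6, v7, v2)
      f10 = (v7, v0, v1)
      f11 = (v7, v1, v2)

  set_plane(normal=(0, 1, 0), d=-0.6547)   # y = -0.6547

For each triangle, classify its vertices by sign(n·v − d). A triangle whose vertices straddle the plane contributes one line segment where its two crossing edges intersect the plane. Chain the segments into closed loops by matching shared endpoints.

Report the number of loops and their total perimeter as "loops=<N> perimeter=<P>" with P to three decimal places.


Straddling triangles (6 of 12):
  (v5,v0,v6) [++-] → (-0.377988, -0.6547, 0)–(-1.51201, -0.6547, 0)  len=1.1340
  (v5,v6,v2) [+-+] → (-1.51201, -0.6547, 0)–(-0.377988, -0.6547, 1.81204)  len=2.1376
  (v6,v0,v7) [-+-] → (-0.377988, -0.6547, 0)–(0.377988, -0.6547, 0)  len=0.7560
  (v6,v7,v2) [--+] → (0.377988, -0.6547, 1.81204)–(-0.377988, -0.6547, 1.81204)  len=0.7560
  (v7,v0,v1) [-++] → (0.377988, -0.6547, 0)–(1.51201, -0.6547, 0)  len=1.1340
  (v7,v1,v2) [-++] → (1.51201, -0.6547, 0)–(0.377988, -0.6547, 1.81204)  len=2.1376

Chained into 1 loop(s):
  loop 1: 6 segments, perimeter = 8.0553
Total perimeter = 8.055

loops=1 perimeter=8.055


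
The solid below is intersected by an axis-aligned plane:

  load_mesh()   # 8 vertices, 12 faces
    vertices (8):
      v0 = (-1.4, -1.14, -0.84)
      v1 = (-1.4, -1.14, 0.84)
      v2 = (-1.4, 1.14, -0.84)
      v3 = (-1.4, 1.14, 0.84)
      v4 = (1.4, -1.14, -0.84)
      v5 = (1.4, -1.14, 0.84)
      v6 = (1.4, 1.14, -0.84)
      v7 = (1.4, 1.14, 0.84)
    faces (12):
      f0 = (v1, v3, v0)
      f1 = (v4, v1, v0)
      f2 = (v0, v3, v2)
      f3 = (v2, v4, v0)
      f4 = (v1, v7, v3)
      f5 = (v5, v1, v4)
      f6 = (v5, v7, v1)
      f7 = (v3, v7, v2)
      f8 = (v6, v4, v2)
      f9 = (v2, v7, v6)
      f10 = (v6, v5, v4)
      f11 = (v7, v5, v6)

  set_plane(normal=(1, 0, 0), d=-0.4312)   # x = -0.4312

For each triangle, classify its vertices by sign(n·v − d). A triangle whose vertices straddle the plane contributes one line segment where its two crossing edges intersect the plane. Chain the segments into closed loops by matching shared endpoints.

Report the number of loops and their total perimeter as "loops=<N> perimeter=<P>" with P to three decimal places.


loops=1 perimeter=7.920

Straddling triangles (8 of 12):
  (v4,v1,v0) [+--] → (-0.4312, -1.14, 0.25872)–(-0.4312, -1.14, -0.84)  len=1.0987
  (v2,v4,v0) [-+-] → (-0.4312, 0.35112, -0.84)–(-0.4312, -1.14, -0.84)  len=1.4911
  (v1,v7,v3) [-+-] → (-0.4312, -0.35112, 0.84)–(-0.4312, 1.14, 0.84)  len=1.4911
  (v5,v1,v4) [+-+] → (-0.4312, -1.14, 0.84)–(-0.4312, -1.14, 0.25872)  len=0.5813
  (v5,v7,v1) [++-] → (-0.4312, -0.35112, 0.84)–(-0.4312, -1.14, 0.84)  len=0.7889
  (v3,v7,v2) [-+-] → (-0.4312, 1.14, 0.84)–(-0.4312, 1.14, -0.25872)  len=1.0987
  (v6,v4,v2) [++-] → (-0.4312, 0.35112, -0.84)–(-0.4312, 1.14, -0.84)  len=0.7889
  (v2,v7,v6) [-++] → (-0.4312, 1.14, -0.25872)–(-0.4312, 1.14, -0.84)  len=0.5813

Chained into 1 loop(s):
  loop 1: 8 segments, perimeter = 7.9200
Total perimeter = 7.920
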